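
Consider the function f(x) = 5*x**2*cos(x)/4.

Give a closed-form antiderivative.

Recover f(x) by differentiating a candidate F(x); any mismatch rules it out.
Check: d/dx[5*x**2*sin(x)/4 + 5*x*cos(x)/2 - 5*sin(x)/2] = 5*x**2*cos(x)/4 = f(x).

An antiderivative is F(x) = 5*x**2*sin(x)/4 + 5*x*cos(x)/2 - 5*sin(x)/2.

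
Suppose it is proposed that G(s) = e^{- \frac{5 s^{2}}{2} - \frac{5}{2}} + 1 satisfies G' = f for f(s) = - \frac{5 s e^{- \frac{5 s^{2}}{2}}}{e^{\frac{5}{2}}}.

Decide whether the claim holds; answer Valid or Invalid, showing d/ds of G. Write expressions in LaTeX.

d/ds[G] = - \frac{5 s e^{- \frac{5 s^{2}}{2}}}{e^{\frac{5}{2}}}
This equals f(s) exactly, so the claim holds.

Valid: G'(s) = f(s).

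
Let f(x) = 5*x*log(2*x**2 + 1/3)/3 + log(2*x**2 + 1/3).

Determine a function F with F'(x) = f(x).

An antiderivative is F(x) = 5*x**2*log(2*x**2 + 1/3)/6 - 5*x**2/6 + x*log(2*x**2 + 1/3) - 2*x + 5*log(x**2 + 1/6)/36 + sqrt(6)*atan(sqrt(6)*x)/3.

The integrand splits into summands that can be handled one at a time.
Check: d/dx[5*x**2*log(2*x**2 + 1/3)/6 - 5*x**2/6 + x*log(2*x**2 + 1/3) - 2*x + 5*log(x**2 + 1/6)/36 + sqrt(6)*atan(sqrt(6)*x)/3] = 5*x*log(2*x**2 + 1/3)/3 + log(2*x**2 + 1/3) = f(x).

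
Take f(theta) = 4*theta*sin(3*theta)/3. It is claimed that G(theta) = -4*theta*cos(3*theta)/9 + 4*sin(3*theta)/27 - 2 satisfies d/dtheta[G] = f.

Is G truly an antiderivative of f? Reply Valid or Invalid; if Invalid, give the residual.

Valid - the claim checks out under differentiation.

d/dtheta[G] = 4*theta*sin(3*theta)/3
This equals f(theta) exactly, so the claim holds.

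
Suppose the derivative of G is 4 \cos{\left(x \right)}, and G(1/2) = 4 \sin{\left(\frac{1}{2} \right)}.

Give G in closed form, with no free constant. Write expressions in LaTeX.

Check a candidate G(x) by differentiating: d/dx[G] must match the given G'(x).
A general antiderivative is 4 \sin{\left(x \right)} + C.
The condition gives C = 4 \sin{\left(\frac{1}{2} \right)} - (4 \sin{\left(\frac{1}{2} \right)}) = 0.
So G(x) = 4 \sin{\left(x \right)}.
Check: d/dx[4 \sin{\left(x \right)}] = 4 \cos{\left(x \right)} = G'(x).

G(x) = 4 \sin{\left(x \right)}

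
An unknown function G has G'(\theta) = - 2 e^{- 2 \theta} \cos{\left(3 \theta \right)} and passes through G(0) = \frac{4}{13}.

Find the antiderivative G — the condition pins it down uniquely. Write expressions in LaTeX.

For G(\theta) to be correct, d/d\theta[G] must agree with the stated G'(\theta) identically.
A general antiderivative is - \frac{6 e^{- 2 \theta} \sin{\left(3 \theta \right)}}{13} + \frac{4 e^{- 2 \theta} \cos{\left(3 \theta \right)}}{13} + C.
The condition gives C = \frac{4}{13} - (\frac{4}{13}) = 0.
So G(\theta) = - \frac{6 e^{- 2 \theta} \sin{\left(3 \theta \right)}}{13} + \frac{4 e^{- 2 \theta} \cos{\left(3 \theta \right)}}{13}.
Check: d/d\theta[- \frac{6 e^{- 2 \theta} \sin{\left(3 \theta \right)}}{13} + \frac{4 e^{- 2 \theta} \cos{\left(3 \theta \right)}}{13}] = - 2 e^{- 2 \theta} \cos{\left(3 \theta \right)} = G'(\theta).

G(\theta) = - \frac{6 e^{- 2 \theta} \sin{\left(3 \theta \right)}}{13} + \frac{4 e^{- 2 \theta} \cos{\left(3 \theta \right)}}{13}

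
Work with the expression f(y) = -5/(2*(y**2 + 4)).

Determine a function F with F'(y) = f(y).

A first test for any F(y): its y-derivative must equal f(y) identically.
Check: d/dy[-5*atan(y/2)/4] = -5/(2*y**2 + 8), which equals f(y).

An antiderivative is F(y) = -5*atan(y/2)/4.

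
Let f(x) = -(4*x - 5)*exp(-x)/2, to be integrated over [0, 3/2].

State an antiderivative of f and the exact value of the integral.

f has the shape u'v + uv' for u = 2*x - 1/2 and v = exp(-x) — it is the derivative of the product u*v.
F(x) = (4*x - 1)*exp(-x)/2 is an antiderivative of f.
Check: d/dx[(4*x - 1)*exp(-x)/2] = (5 - 4*x)*exp(-x)/2, which equals f(x).
F(3/2) = 5*exp(-3/2)/2; F(0) = -1/2.
Integral = F(3/2) - F(0) = 1/2 + 5*exp(-3/2)/2.

Antiderivative: F(x) = (4*x - 1)*exp(-x)/2; value = 1/2 + 5*exp(-3/2)/2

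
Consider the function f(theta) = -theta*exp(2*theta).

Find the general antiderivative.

Recognize the product-rule pattern: f = u'v + uv' with u = 1/4 - theta/2, v = exp(2*theta), so integration by parts undoes it.
Check: d/dtheta[-theta*exp(2*theta)/2 + exp(2*theta)/4] = -theta*exp(2*theta) = f(theta).

F(theta) = -theta*exp(2*theta)/2 + exp(2*theta)/4 + C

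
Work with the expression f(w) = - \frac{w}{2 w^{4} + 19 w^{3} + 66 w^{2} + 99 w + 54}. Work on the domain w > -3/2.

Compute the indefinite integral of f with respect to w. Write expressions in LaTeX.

F(w) = - \frac{- 2 w \log{\left(w + \frac{3}{2} \right)} + 6 w \log{\left(w + 2 \right)} - 4 w \log{\left(w + 3 \right)} - 6 \log{\left(w + \frac{3}{2} \right)} + 18 \log{\left(w + 2 \right)} - 12 \log{\left(w + 3 \right)} + 3}{3 \left(w + 3\right)} + C

The denominator factors as \left(w + 2\right) \left(w + 3\right)^{2} \left(2 w + 3\right); partial fractions split f into directly integrable pieces: \frac{4}{3 \left(2 w + 3\right)} + \frac{4}{3 \left(w + 3\right)} + \frac{1}{\left(w + 3\right)^{2}} - \frac{2}{w + 2}.
Check: d/dw[- \frac{- 2 w \log{\left(w + \frac{3}{2} \right)} + 6 w \log{\left(w + 2 \right)} - 4 w \log{\left(w + 3 \right)} - 6 \log{\left(w + \frac{3}{2} \right)} + 18 \log{\left(w + 2 \right)} - 12 \log{\left(w + 3 \right)} + 3}{3 \left(w + 3\right)}] = - \frac{w}{2 w^{4} + 19 w^{3} + 66 w^{2} + 99 w + 54} = f(w).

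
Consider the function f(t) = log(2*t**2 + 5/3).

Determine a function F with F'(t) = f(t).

An antiderivative is F(t) = t*log(2*t**2 + 5/3) - 2*t + sqrt(30)*atan(sqrt(30)*t/5)/3.

Since d/dt undoes antidifferentiation here, F'(t) = f(t) is required of F(t).
Check: d/dt[t*log(2*t**2 + 5/3) - 2*t + sqrt(30)*atan(sqrt(30)*t/5)/3] = log(2*t**2 + 5/3) = f(t).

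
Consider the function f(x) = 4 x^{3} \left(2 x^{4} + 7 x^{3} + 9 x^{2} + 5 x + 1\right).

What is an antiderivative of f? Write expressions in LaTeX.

f matches the chain-rule pattern g'(h)*h' with inner function h(x) = - x^{2} - x; substituting u = h(x) collapses the integral.
Check: d/dx[x^{4} \left(x + 1\right)^{4}] = 8 x^{7} + 28 x^{6} + 36 x^{5} + 20 x^{4} + 4 x^{3}, which equals f(x).

An antiderivative is F(x) = x^{4} \left(x + 1\right)^{4}.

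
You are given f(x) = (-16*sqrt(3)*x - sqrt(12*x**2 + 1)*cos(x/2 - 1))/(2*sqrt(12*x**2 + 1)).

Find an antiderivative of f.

Differentiate the proposed F(x) back; it has to land on f(x) exactly.
Check: d/dx[sqrt(3)*(-2*sqrt(12*x**2 + 1) - sqrt(3)*sin(x/2 - 1))/3] = (-16*sqrt(3)*x - sqrt(12*x**2 + 1)*cos(x/2 - 1))/(2*sqrt(12*x**2 + 1)) = f(x).

An antiderivative is F(x) = sqrt(3)*(-2*sqrt(12*x**2 + 1) - sqrt(3)*sin(x/2 - 1))/3.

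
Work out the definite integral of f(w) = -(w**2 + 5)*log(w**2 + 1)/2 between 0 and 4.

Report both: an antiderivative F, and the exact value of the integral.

For F(w) to be correct the identity F'(w) - f(w) = 0 must hold.
F(w) = -(3*w**3*log(w**2 + 1) - 2*w**3 + 45*w*log(w**2 + 1) - 84*w + 84*atan(w))/18 is an antiderivative of f.
Check: d/dw[-(3*w**3*log(w**2 + 1) - 2*w**3 + 45*w*log(w**2 + 1) - 84*w + 84*atan(w))/18] = -w**2*log(w**2 + 1)/2 - 5*log(w**2 + 1)/2, which equals f(w).
F(4) = -62*log(17)/3 - 14*atan(4)/3 + 232/9; F(0) = 0.
Integral = F(4) - F(0) = -62*log(17)/3 - 14*atan(4)/3 + 232/9.

Antiderivative: F(w) = -(3*w**3*log(w**2 + 1) - 2*w**3 + 45*w*log(w**2 + 1) - 84*w + 84*atan(w))/18; value = -62*log(17)/3 - 14*atan(4)/3 + 232/9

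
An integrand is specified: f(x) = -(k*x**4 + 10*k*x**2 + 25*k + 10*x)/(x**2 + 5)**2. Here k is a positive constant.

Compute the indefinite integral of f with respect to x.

F(x) = (-k*x*(x**2 + 5) + 5)/(x**2 + 5) + C

For F(x) to be correct the identity F'(x) - f(x) = 0 must hold.
Check: d/dx[(-k*x*(x**2 + 5) + 5)/(x**2 + 5)] = (-k*x**4 - 10*k*x**2 - 25*k - 10*x)/(x**4 + 10*x**2 + 25), which equals f(x).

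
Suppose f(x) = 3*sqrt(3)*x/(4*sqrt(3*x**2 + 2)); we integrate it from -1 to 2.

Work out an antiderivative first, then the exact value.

Antiderivative: F(x) = sqrt(3)*sqrt(3*x**2 + 2)/4; value = -sqrt(15)/4 + sqrt(42)/4

f matches the chain-rule pattern g'(h)*h' with inner function h(x) = x**2 + 2/3; substituting u = h(x) collapses the integral.
F(x) = sqrt(3)*sqrt(3*x**2 + 2)/4 is an antiderivative of f.
Check: d/dx[sqrt(3)*sqrt(3*x**2 + 2)/4] = 3*sqrt(3)*x/(4*sqrt(3*x**2 + 2)) = f(x).
F(2) = sqrt(42)/4; F(-1) = sqrt(15)/4.
Integral = F(2) - F(-1) = -sqrt(15)/4 + sqrt(42)/4.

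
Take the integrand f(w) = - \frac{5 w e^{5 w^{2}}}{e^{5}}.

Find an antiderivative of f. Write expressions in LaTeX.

f matches the chain-rule pattern g'(h)*h' with inner function h(w) = 5 w^{2} - 5; substituting u = h(w) collapses the integral.
Check: d/dw[- \frac{e^{5 w^{2}}}{2 e^{5}}] = - \frac{5 w e^{5 w^{2}}}{e^{5}} = f(w).

An antiderivative is F(w) = - \frac{e^{5 w^{2}}}{2 e^{5}}.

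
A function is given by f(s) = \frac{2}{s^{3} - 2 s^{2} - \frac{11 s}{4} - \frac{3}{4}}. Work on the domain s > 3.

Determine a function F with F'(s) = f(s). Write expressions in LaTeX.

An antiderivative is F(s) = - \frac{8 \left(- 2 s \log{\left(s - 3 \right)} + 2 s \log{\left(s + \frac{1}{2} \right)} - \log{\left(s - 3 \right)} + \log{\left(s + \frac{1}{2} \right)} - 7\right)}{49 \left(2 s + 1\right)}.

Factor the denominator (\left(s - 3\right) \left(2 s + 1\right)^{2}) and decompose: f = - \frac{16}{49 \left(2 s + 1\right)} - \frac{16}{7 \left(2 s + 1\right)^{2}} + \frac{8}{49 \left(s - 3\right)}; each piece integrates to a log, atan, or power term.
Check: d/ds[- \frac{8 \left(- 2 s \log{\left(s - 3 \right)} + 2 s \log{\left(s + \frac{1}{2} \right)} - \log{\left(s - 3 \right)} + \log{\left(s + \frac{1}{2} \right)} - 7\right)}{49 \left(2 s + 1\right)}] = \frac{8}{4 s^{3} - 8 s^{2} - 11 s - 3}, which equals f(s).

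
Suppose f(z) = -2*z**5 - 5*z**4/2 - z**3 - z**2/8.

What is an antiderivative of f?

The substitution u = z**2 + z/2 works: f is exactly (dF/du)*(du/dz) for that inner function.
Check: d/dz[-(z**2 + z/2)**3/3] = -2*z**5 - 5*z**4/2 - z**3 - z**2/8 = f(z).

An antiderivative is F(z) = -(z**2 + z/2)**3/3.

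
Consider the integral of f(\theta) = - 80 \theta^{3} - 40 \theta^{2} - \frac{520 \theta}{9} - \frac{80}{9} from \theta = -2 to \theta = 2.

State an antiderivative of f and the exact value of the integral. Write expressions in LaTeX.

Antiderivative: F(\theta) = - \frac{20 \left(3 \theta^{2} + \theta + 2\right)^{2}}{9}; value = - \frac{2240}{9}

The substitution u = 2 \theta^{2} + \frac{2 \theta}{3} + \frac{4}{3} works: f is exactly (dF/du)*(du/d\theta) for that inner function.
F(\theta) = - \frac{20 \left(3 \theta^{2} + \theta + 2\right)^{2}}{9} is an antiderivative of f.
Check: d/d\theta[- \frac{20 \left(3 \theta^{2} + \theta + 2\right)^{2}}{9}] = - 80 \theta^{3} - 40 \theta^{2} - \frac{520 \theta}{9} - \frac{80}{9} = f(\theta).
F(2) = - \frac{5120}{9}; F(-2) = -320.
Integral = F(2) - F(-2) = - \frac{2240}{9}.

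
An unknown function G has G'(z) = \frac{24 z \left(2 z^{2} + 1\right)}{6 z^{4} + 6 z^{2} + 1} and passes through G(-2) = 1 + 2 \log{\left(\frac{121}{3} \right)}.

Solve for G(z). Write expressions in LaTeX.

G(z) = 2 \log{\left(2 z^{4} + 2 z^{2} + \frac{1}{3} \right)} + 1

G'(z) matches the chain-rule pattern g'(h)*h' with inner function h(z) = 2 z^{4} + 2 z^{2} + \frac{1}{3}; substituting u = h(z) collapses the integral.
A general antiderivative is 2 \log{\left(2 z^{4} + 2 z^{2} + \frac{1}{3} \right)} + C.
The condition gives C = 1 + 2 \log{\left(\frac{121}{3} \right)} - (2 \log{\left(\frac{121}{3} \right)}) = 1.
So G(z) = 2 \log{\left(2 z^{4} + 2 z^{2} + \frac{1}{3} \right)} + 1.
Check: d/dz[2 \log{\left(2 z^{4} + 2 z^{2} + \frac{1}{3} \right)} + 1] = \frac{48 z^{3} + 24 z}{6 z^{4} + 6 z^{2} + 1}, which equals G'(z).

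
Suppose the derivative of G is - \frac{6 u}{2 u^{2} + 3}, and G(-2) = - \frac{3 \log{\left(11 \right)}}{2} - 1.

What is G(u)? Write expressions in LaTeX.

G(u) = - \frac{3 \log{\left(2 u^{2} + 3 \right)}}{2} - 1

G'(u) matches the chain-rule pattern g'(h)*h' with inner function h(u) = 2 u^{2} + 3; substituting w = h(u) collapses the integral.
A general antiderivative is - \frac{3 \log{\left(2 u^{2} + 3 \right)}}{2} + C.
The condition gives C = - \frac{3 \log{\left(11 \right)}}{2} - 1 - (- \frac{3 \log{\left(11 \right)}}{2}) = -1.
So G(u) = - \frac{3 \log{\left(2 u^{2} + 3 \right)}}{2} - 1.
Check: d/du[- \frac{3 \log{\left(2 u^{2} + 3 \right)}}{2} - 1] = - \frac{6 u}{2 u^{2} + 3} = G'(u).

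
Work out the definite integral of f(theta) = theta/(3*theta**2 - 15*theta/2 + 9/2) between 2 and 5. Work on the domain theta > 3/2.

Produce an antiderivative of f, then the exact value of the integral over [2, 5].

Factor the denominator (3*(theta - 1)*(2*theta - 3)) and decompose: f = 2/(2*theta - 3) - 2/(3*(theta - 1)); each piece integrates to a log, atan, or power term.
F(theta) = log(theta - 3/2) - 2*log(theta - 1)/3 is an antiderivative of f.
Check: d/dtheta[log(theta - 3/2) - 2*log(theta - 1)/3] = 2*theta/(6*theta**2 - 15*theta + 9), which equals f(theta).
F(5) = -2*log(4)/3 + log(7/2); F(2) = -log(2).
Integral = F(5) - F(2) = -2*log(4)/3 + log(2) + log(7/2).

Antiderivative: F(theta) = log(theta - 3/2) - 2*log(theta - 1)/3; value = -2*log(4)/3 + log(2) + log(7/2)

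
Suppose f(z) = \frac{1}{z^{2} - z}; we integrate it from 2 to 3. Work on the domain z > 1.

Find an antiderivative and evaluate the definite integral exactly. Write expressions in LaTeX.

Factor the denominator (z \left(z - 1\right)) and decompose: f = \frac{1}{z - 1} - \frac{1}{z}; each piece integrates to a log, atan, or power term.
F(z) = - \log{\left(z \right)} + \log{\left(z - 1 \right)} is an antiderivative of f.
Check: d/dz[- \log{\left(z \right)} + \log{\left(z - 1 \right)}] = \frac{1}{z^{2} - z} = f(z).
F(3) = - \log{\left(3 \right)} + \log{\left(2 \right)}; F(2) = - \log{\left(2 \right)}.
Integral = F(3) - F(2) = - \log{\left(3 \right)} + 2 \log{\left(2 \right)}.

Antiderivative: F(z) = - \log{\left(z \right)} + \log{\left(z - 1 \right)}; value = - \log{\left(3 \right)} + 2 \log{\left(2 \right)}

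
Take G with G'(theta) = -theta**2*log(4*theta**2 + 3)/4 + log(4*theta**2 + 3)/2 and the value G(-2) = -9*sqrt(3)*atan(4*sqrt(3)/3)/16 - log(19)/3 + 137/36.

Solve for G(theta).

G(theta) = (-12*theta**3*log(4*theta**2 + 3) + 8*theta**3 + 72*theta*log(4*theta**2 + 3) - 162*theta + 81*sqrt(3)*atan(2*sqrt(3)*theta/3) + 288)/144

The integrand splits into summands that can be handled one at a time.
A general antiderivative is theta**3/18 - 9*theta/8 + (-theta**3/12 + theta/2)*log(4*theta**2 + 3) + 9*sqrt(3)*atan(2*sqrt(3)*theta/3)/16 + C.
The condition gives C = -9*sqrt(3)*atan(4*sqrt(3)/3)/16 - log(19)/3 + 137/36 - (-9*sqrt(3)*atan(4*sqrt(3)/3)/16 - log(19)/3 + 65/36) = 2.
So G(theta) = (-12*theta**3*log(4*theta**2 + 3) + 8*theta**3 + 72*theta*log(4*theta**2 + 3) - 162*theta + 81*sqrt(3)*atan(2*sqrt(3)*theta/3) + 288)/144.
Check: d/dtheta[(-12*theta**3*log(4*theta**2 + 3) + 8*theta**3 + 72*theta*log(4*theta**2 + 3) - 162*theta + 81*sqrt(3)*atan(2*sqrt(3)*theta/3) + 288)/144] = -theta**2*log(4*theta**2 + 3)/4 + log(4*theta**2 + 3)/2 = G'(theta).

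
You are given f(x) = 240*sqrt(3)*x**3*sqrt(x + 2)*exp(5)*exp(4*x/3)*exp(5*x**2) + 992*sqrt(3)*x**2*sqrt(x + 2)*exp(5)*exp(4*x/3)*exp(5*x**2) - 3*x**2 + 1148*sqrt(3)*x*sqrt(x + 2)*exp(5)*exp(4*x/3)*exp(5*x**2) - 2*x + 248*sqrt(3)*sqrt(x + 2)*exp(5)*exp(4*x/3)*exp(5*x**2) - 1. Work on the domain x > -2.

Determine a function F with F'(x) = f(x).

An antiderivative is F(x) = -x**3 + 24*x**2*sqrt(3*x + 6)*exp(5)*exp(4*x/3)*exp(5*x**2) - x**2 + 96*x*sqrt(3*x + 6)*exp(5)*exp(4*x/3)*exp(5*x**2) - x + 96*sqrt(3*x + 6)*exp(5)*exp(4*x/3)*exp(5*x**2).

The integrand splits into summands that can be handled one at a time.
Check: d/dx[-x**3 + 24*x**2*sqrt(3*x + 6)*exp(5)*exp(4*x/3)*exp(5*x**2) - x**2 + 96*x*sqrt(3*x + 6)*exp(5)*exp(4*x/3)*exp(5*x**2) - x + 96*sqrt(3*x + 6)*exp(5)*exp(4*x/3)*exp(5*x**2)] = (240*sqrt(3)*x**4*exp(5)*exp(4*x/3)*exp(5*x**2) + 1472*sqrt(3)*x**3*exp(5)*exp(4*x/3)*exp(5*x**2) - 3*x**2*sqrt(x + 2) + 3132*sqrt(3)*x**2*exp(5)*exp(4*x/3)*exp(5*x**2) - 2*x*sqrt(x + 2) + 2544*sqrt(3)*x*exp(5)*exp(4*x/3)*exp(5*x**2) - sqrt(x + 2) + 496*sqrt(3)*exp(5)*exp(4*x/3)*exp(5*x**2))/sqrt(x + 2), which equals f(x).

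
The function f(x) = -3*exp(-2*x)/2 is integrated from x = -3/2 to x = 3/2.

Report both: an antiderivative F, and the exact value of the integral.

Whatever form F(x) takes, F'(x) = f(x) is non-negotiable.
F(x) = 3*exp(-2*x)/4 is an antiderivative of f.
Check: d/dx[3*exp(-2*x)/4] = -3*exp(-2*x)/2 = f(x).
F(3/2) = 3*exp(-3)/4; F(-3/2) = 3*exp(3)/4.
Integral = F(3/2) - F(-3/2) = -3*exp(3)/4 + 3*exp(-3)/4.

Antiderivative: F(x) = 3*exp(-2*x)/4; value = -3*exp(3)/4 + 3*exp(-3)/4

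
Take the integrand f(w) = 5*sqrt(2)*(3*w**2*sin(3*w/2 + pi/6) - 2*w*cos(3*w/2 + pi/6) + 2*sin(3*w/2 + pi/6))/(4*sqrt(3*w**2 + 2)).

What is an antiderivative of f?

An antiderivative is F(w) = -5*sqrt(2)*sqrt(3*w**2 + 2)*cos(3*w/2 + pi/6)/6.

f has the shape u'v + uv' for u = -5*sqrt(3*w**2/2 + 1)/3 and v = cos(3*w/2 + pi/6) — it is the derivative of the product u*v.
Check: d/dw[-5*sqrt(2)*sqrt(3*w**2 + 2)*cos(3*w/2 + pi/6)/6] = (15*sqrt(2)*w**2*sin(3*w/2 + pi/6) - 10*sqrt(2)*w*cos(3*w/2 + pi/6) + 10*sqrt(2)*sin(3*w/2 + pi/6))/(4*sqrt(3*w**2 + 2)), which equals f(w).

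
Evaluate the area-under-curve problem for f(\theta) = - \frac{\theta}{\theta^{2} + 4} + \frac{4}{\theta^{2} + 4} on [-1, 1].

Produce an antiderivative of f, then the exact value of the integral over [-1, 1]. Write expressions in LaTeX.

Antiderivative: F(\theta) = \frac{- \log{\left(\theta^{2} + 4 \right)} + 4 \operatorname{atan}{\left(\frac{\theta}{2} \right)}}{2}; value = 4 \operatorname{atan}{\left(\frac{1}{2} \right)}

Integrate term by term and add the pieces.
F(\theta) = \frac{- \log{\left(\theta^{2} + 4 \right)} + 4 \operatorname{atan}{\left(\frac{\theta}{2} \right)}}{2} is an antiderivative of f.
Check: d/d\theta[\frac{- \log{\left(\theta^{2} + 4 \right)} + 4 \operatorname{atan}{\left(\frac{\theta}{2} \right)}}{2}] = \frac{4 - \theta}{\theta^{2} + 4}, which equals f(\theta).
F(1) = - \frac{\log{\left(5 \right)}}{2} + 2 \operatorname{atan}{\left(\frac{1}{2} \right)}; F(-1) = - 2 \operatorname{atan}{\left(\frac{1}{2} \right)} - \frac{\log{\left(5 \right)}}{2}.
Integral = F(1) - F(-1) = 4 \operatorname{atan}{\left(\frac{1}{2} \right)}.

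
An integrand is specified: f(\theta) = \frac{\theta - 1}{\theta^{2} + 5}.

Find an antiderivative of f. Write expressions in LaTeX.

Differentiate the proposed F(\theta) back; it has to land on f(\theta) exactly.
Check: d/d\theta[- \frac{- 5 \log{\left(\theta^{2} + 5 \right)} + 2 \sqrt{5} \operatorname{atan}{\left(\frac{\sqrt{5} \theta}{5} \right)}}{10}] = \frac{\theta - 1}{\theta^{2} + 5} = f(\theta).

An antiderivative is F(\theta) = - \frac{- 5 \log{\left(\theta^{2} + 5 \right)} + 2 \sqrt{5} \operatorname{atan}{\left(\frac{\sqrt{5} \theta}{5} \right)}}{10}.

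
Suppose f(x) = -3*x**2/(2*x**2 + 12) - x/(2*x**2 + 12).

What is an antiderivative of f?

Integrate term by term and add the pieces.
Check: d/dx[(-6*x - log(x**2 + 6) + 6*sqrt(6)*atan(sqrt(6)*x/6))/4] = (-3*x**2 - x)/(2*x**2 + 12), which equals f(x).

An antiderivative is F(x) = (-6*x - log(x**2 + 6) + 6*sqrt(6)*atan(sqrt(6)*x/6))/4.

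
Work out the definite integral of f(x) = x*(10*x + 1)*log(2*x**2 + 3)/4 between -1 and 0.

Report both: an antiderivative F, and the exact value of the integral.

Recover f(x) by differentiating a candidate F(x); any mismatch rules it out.
F(x) = 5*x**3*log(2*x**2 + 3)/6 - 5*x**3/9 + x**2*log(2*x**2 + 3)/8 - x**2/8 + 5*x/2 + 3*log(x**2 + 3/2)/16 - 5*sqrt(6)*atan(sqrt(6)*x/3)/4 is an antiderivative of f.
Check: d/dx[5*x**3*log(2*x**2 + 3)/6 - 5*x**3/9 + x**2*log(2*x**2 + 3)/8 - x**2/8 + 5*x/2 + 3*log(x**2 + 3/2)/16 - 5*sqrt(6)*atan(sqrt(6)*x/3)/4] = 5*x**2*log(2*x**2 + 3)/2 + x*log(2*x**2 + 3)/4, which equals f(x).
F(0) = 3*log(3/2)/16; F(-1) = -149/72 - 17*log(5)/24 + 3*log(5/2)/16 + 5*sqrt(6)*atan(sqrt(6)/3)/4.
Integral = F(0) - F(-1) = -5*sqrt(6)*atan(sqrt(6)/3)/4 - 3*log(5/2)/16 + 3*log(3/2)/16 + 17*log(5)/24 + 149/72.

Antiderivative: F(x) = 5*x**3*log(2*x**2 + 3)/6 - 5*x**3/9 + x**2*log(2*x**2 + 3)/8 - x**2/8 + 5*x/2 + 3*log(x**2 + 3/2)/16 - 5*sqrt(6)*atan(sqrt(6)*x/3)/4; value = -5*sqrt(6)*atan(sqrt(6)/3)/4 - 3*log(5/2)/16 + 3*log(3/2)/16 + 17*log(5)/24 + 149/72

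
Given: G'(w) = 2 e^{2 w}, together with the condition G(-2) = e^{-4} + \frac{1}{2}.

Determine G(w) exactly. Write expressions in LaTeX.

G(w) = \frac{2 e^{2 w} + 1}{2}

The proposed G(w) is checked by its d/dw: the result must match the given G'(w).
A general antiderivative is e^{2 w} + C.
The condition gives C = e^{-4} + \frac{1}{2} - (e^{-4}) = \frac{1}{2}.
So G(w) = \frac{2 e^{2 w} + 1}{2}.
Check: d/dw[\frac{2 e^{2 w} + 1}{2}] = 2 e^{2 w} = G'(w).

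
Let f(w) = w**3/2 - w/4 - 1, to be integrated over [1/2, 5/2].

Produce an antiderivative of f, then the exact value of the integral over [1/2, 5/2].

Antiderivative: F(w) = w*(w**3 - w - 8)/8; value = 17/8

Integrate term by term and add the pieces.
F(w) = w*(w**3 - w - 8)/8 is an antiderivative of f.
Check: d/dw[w*(w**3 - w - 8)/8] = w**3/2 - w/4 - 1 = f(w).
F(5/2) = 205/128; F(1/2) = -67/128.
Integral = F(5/2) - F(1/2) = 17/8.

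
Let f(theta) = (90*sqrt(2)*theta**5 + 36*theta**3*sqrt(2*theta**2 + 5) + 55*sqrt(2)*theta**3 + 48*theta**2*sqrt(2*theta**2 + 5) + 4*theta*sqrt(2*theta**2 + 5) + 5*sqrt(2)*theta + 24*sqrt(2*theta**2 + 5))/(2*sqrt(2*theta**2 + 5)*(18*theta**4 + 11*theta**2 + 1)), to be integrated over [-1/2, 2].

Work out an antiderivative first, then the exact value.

Whatever form F(theta) takes, F'(theta) = f(theta) is non-negotiable.
F(theta) = sqrt(2)*(5*sqrt(2*theta**2 + 5) + sqrt(2)*log(theta**2 + 1/2) + 8*sqrt(2)*atan(3*theta))/4 is an antiderivative of f.
Check: d/dtheta[sqrt(2)*(5*sqrt(2*theta**2 + 5) + sqrt(2)*log(theta**2 + 1/2) + 8*sqrt(2)*atan(3*theta))/4] = (90*sqrt(2)*theta**5 + 36*theta**3*sqrt(2*theta**2 + 5) + 55*sqrt(2)*theta**3 + 48*theta**2*sqrt(2*theta**2 + 5) + 4*theta*sqrt(2*theta**2 + 5) + 5*sqrt(2)*theta + 24*sqrt(2*theta**2 + 5))/(36*theta**4*sqrt(2*theta**2 + 5) + 22*theta**2*sqrt(2*theta**2 + 5) + 2*sqrt(2*theta**2 + 5)), which equals f(theta).
F(2) = log(9/2)/2 + 4*atan(6) + 5*sqrt(26)/4; F(-1/2) = -4*atan(3/2) + log(3/4)/2 + 5*sqrt(11)/4.
Integral = F(2) - F(-1/2) = -5*sqrt(11)/4 - log(3/4)/2 + log(9/2)/2 + 4*atan(3/2) + 4*atan(6) + 5*sqrt(26)/4.

Antiderivative: F(theta) = sqrt(2)*(5*sqrt(2*theta**2 + 5) + sqrt(2)*log(theta**2 + 1/2) + 8*sqrt(2)*atan(3*theta))/4; value = -5*sqrt(11)/4 - log(3/4)/2 + log(9/2)/2 + 4*atan(3/2) + 4*atan(6) + 5*sqrt(26)/4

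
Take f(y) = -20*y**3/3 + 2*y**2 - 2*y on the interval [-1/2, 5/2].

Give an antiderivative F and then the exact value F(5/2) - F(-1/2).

The integrand splits into summands that can be handled one at a time.
F(y) = -(5*y**4 - 2*y**3 + 3*y**2 + 12)/3 is an antiderivative of f.
Check: d/dy[-(5*y**4 - 2*y**3 + 3*y**2 + 12)/3] = -20*y**3/3 + 2*y**2 - 2*y = f(y).
F(5/2) = -1039/16; F(-1/2) = -71/16.
Integral = F(5/2) - F(-1/2) = -121/2.

Antiderivative: F(y) = -(5*y**4 - 2*y**3 + 3*y**2 + 12)/3; value = -121/2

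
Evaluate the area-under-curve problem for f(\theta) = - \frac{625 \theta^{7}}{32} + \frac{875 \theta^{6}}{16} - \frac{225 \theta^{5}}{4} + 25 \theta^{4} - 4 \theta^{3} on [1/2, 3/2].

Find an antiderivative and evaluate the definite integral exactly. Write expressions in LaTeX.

Antiderivative: F(\theta) = - \frac{625 \theta^{8}}{256} + \frac{125 \theta^{7}}{16} - \frac{75 \theta^{6}}{8} + 5 \theta^{5} - \theta^{4}; value = - \frac{6075}{2048}

The substitution u = \frac{5 \theta^{2}}{4} - \theta works: f is exactly (dF/du)*(du/d\theta) for that inner function.
F(\theta) = - \frac{625 \theta^{8}}{256} + \frac{125 \theta^{7}}{16} - \frac{75 \theta^{6}}{8} + 5 \theta^{5} - \theta^{4} is an antiderivative of f.
Check: d/d\theta[- \frac{625 \theta^{8}}{256} + \frac{125 \theta^{7}}{16} - \frac{75 \theta^{6}}{8} + 5 \theta^{5} - \theta^{4}] = - \frac{625 \theta^{7}}{32} + \frac{875 \theta^{6}}{16} - \frac{225 \theta^{5}}{4} + 25 \theta^{4} - 4 \theta^{3} = f(\theta).
F(3/2) = - \frac{194481}{65536}; F(1/2) = - \frac{81}{65536}.
Integral = F(3/2) - F(1/2) = - \frac{6075}{2048}.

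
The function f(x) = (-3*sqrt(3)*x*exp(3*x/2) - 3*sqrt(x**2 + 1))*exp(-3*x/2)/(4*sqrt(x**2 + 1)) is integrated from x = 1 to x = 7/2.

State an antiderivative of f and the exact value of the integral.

A first test for any F(x): its x-derivative must equal f(x) identically.
F(x) = -3*sqrt(3*x**2 + 3)/4 + exp(-3*x/2)/2 is an antiderivative of f.
Check: d/dx[-3*sqrt(3*x**2 + 3)/4 + exp(-3*x/2)/2] = (-3*sqrt(3)*x*exp(3*x/2) - 3*sqrt(x**2 + 1))*exp(-3*x/2)/(4*sqrt(x**2 + 1)) = f(x).
F(7/2) = -3*sqrt(159)/8 + exp(-21/4)/2; F(1) = -3*sqrt(6)/4 + exp(-3/2)/2.
Integral = F(7/2) - F(1) = -3*sqrt(159)/8 - exp(-3/2)/2 + exp(-21/4)/2 + 3*sqrt(6)/4.

Antiderivative: F(x) = -3*sqrt(3*x**2 + 3)/4 + exp(-3*x/2)/2; value = -3*sqrt(159)/8 - exp(-3/2)/2 + exp(-21/4)/2 + 3*sqrt(6)/4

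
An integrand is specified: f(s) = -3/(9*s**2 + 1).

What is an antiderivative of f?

A first test for any F(s): its s-derivative must equal f(s) identically.
Check: d/ds[-atan(3*s)] = -3/(9*s**2 + 1) = f(s).

An antiderivative is F(s) = -atan(3*s).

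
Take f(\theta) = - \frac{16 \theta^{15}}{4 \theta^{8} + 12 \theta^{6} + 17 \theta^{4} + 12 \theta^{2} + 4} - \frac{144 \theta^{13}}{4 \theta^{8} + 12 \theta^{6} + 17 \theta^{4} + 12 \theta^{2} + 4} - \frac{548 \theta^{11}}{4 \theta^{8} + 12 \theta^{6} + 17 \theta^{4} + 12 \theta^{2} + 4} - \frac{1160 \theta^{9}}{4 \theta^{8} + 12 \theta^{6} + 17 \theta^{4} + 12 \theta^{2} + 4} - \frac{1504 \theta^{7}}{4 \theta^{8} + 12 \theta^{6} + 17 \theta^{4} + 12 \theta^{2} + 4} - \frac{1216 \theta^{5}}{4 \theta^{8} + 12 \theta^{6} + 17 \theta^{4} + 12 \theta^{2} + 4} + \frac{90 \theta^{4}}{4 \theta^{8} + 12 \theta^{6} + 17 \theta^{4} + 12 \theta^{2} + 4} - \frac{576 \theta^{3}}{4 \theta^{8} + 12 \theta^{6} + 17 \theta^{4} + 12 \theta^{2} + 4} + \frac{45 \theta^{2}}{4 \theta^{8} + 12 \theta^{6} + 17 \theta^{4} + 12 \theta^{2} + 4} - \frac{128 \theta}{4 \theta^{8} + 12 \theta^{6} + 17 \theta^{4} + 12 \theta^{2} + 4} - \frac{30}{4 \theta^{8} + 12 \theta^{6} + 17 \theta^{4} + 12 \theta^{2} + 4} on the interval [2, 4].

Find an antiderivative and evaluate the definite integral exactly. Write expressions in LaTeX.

Antiderivative: F(\theta) = \frac{- 2 \theta^{12} - 19 \theta^{10} - 74 \theta^{8} - 152 \theta^{6} - 176 \theta^{4} - 112 \theta^{2} - 30 \theta - 32}{4 \theta^{4} + 6 \theta^{2} + 4}; value = - \frac{335038395}{6463}

Integrate term by term and add the pieces.
F(\theta) = \frac{- 2 \theta^{12} - 19 \theta^{10} - 74 \theta^{8} - 152 \theta^{6} - 176 \theta^{4} - 112 \theta^{2} - 30 \theta - 32}{4 \theta^{4} + 6 \theta^{2} + 4} is an antiderivative of f.
Check: d/d\theta[\frac{- 2 \theta^{12} - 19 \theta^{10} - 74 \theta^{8} - 152 \theta^{6} - 176 \theta^{4} - 112 \theta^{2} - 30 \theta - 32}{4 \theta^{4} + 6 \theta^{2} + 4}] = \frac{- 16 \theta^{15} - 144 \theta^{13} - 548 \theta^{11} - 1160 \theta^{9} - 1504 \theta^{7} - 1216 \theta^{5} + 90 \theta^{4} - 576 \theta^{3} + 45 \theta^{2} - 128 \theta - 30}{4 \theta^{8} + 12 \theta^{6} + 17 \theta^{4} + 12 \theta^{2} + 4}, which equals f(\theta).
F(4) = - \frac{14749158}{281}; F(2) = - \frac{14919}{23}.
Integral = F(4) - F(2) = - \frac{335038395}{6463}.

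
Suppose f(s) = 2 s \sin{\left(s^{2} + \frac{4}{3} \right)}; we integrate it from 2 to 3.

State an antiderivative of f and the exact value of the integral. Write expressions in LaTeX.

Antiderivative: F(s) = - \cos{\left(s^{2} + \frac{4}{3} \right)}; value = \cos{\left(\frac{16}{3} \right)} - \cos{\left(\frac{31}{3} \right)}

f matches the chain-rule pattern g'(h)*h' with inner function h(s) = s^{2} + \frac{4}{3}; substituting u = h(s) collapses the integral.
F(s) = - \cos{\left(s^{2} + \frac{4}{3} \right)} is an antiderivative of f.
Check: d/ds[- \cos{\left(s^{2} + \frac{4}{3} \right)}] = 2 s \sin{\left(s^{2} + \frac{4}{3} \right)} = f(s).
F(3) = - \cos{\left(\frac{31}{3} \right)}; F(2) = - \cos{\left(\frac{16}{3} \right)}.
Integral = F(3) - F(2) = \cos{\left(\frac{16}{3} \right)} - \cos{\left(\frac{31}{3} \right)}.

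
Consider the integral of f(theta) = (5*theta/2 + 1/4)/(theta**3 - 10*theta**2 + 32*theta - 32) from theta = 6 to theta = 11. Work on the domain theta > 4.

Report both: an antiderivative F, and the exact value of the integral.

The denominator factors as 4*(theta - 4)**2*(theta - 2); partial fractions split f into directly integrable pieces: 21/(16*(theta - 2)) - 21/(16*(theta - 4)) + 41/(8*(theta - 4)**2).
F(theta) = (-21*theta*log(theta - 4) + 21*theta*log(theta - 2) + 84*log(theta - 4) - 84*log(theta - 2) - 82)/(16*(theta - 4)) is an antiderivative of f.
Check: d/dtheta[(-21*theta*log(theta - 4) + 21*theta*log(theta - 2) + 84*log(theta - 4) - 84*log(theta - 2) - 82)/(16*(theta - 4))] = (10*theta + 1)/(4*theta**3 - 40*theta**2 + 128*theta - 128), which equals f(theta).
F(11) = -21*log(7)/16 - 41/56 + 21*log(9)/16; F(6) = -41/16 - 21*log(2)/16 + 21*log(4)/16.
Integral = F(11) - F(6) = -21*log(7)/16 - 21*log(4)/16 + 21*log(2)/16 + 205/112 + 21*log(9)/16.

Antiderivative: F(theta) = (-21*theta*log(theta - 4) + 21*theta*log(theta - 2) + 84*log(theta - 4) - 84*log(theta - 2) - 82)/(16*(theta - 4)); value = -21*log(7)/16 - 21*log(4)/16 + 21*log(2)/16 + 205/112 + 21*log(9)/16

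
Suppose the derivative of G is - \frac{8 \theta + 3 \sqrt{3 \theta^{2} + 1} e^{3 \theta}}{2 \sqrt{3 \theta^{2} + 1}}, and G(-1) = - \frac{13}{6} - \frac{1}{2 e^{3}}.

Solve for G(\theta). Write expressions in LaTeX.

Differentiate the proposed G(\theta) back; it has to land on the given G'(\theta).
A general antiderivative is - \frac{4 \sqrt{3 \theta^{2} + 1}}{3} - \frac{e^{3 \theta}}{2} + C.
The condition gives C = - \frac{13}{6} - \frac{1}{2 e^{3}} - (- \frac{8}{3} - \frac{1}{2 e^{3}}) = \frac{1}{2}.
So G(\theta) = - \frac{4 \sqrt{3 \theta^{2} + 1}}{3} - \frac{e^{3 \theta}}{2} + \frac{1}{2}.
Check: d/d\theta[- \frac{4 \sqrt{3 \theta^{2} + 1}}{3} - \frac{e^{3 \theta}}{2} + \frac{1}{2}] = \frac{- 8 \theta - 3 \sqrt{3 \theta^{2} + 1} e^{3 \theta}}{2 \sqrt{3 \theta^{2} + 1}}, which equals G'(\theta).

G(\theta) = - \frac{4 \sqrt{3 \theta^{2} + 1}}{3} - \frac{e^{3 \theta}}{2} + \frac{1}{2}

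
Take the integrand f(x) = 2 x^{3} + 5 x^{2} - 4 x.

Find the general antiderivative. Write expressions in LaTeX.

The integrand splits into summands that can be handled one at a time.
Check: d/dx[\frac{x^{4}}{2} + \frac{5 x^{3}}{3} - 2 x^{2}] = 2 x^{3} + 5 x^{2} - 4 x = f(x).

F(x) = \frac{x^{4}}{2} + \frac{5 x^{3}}{3} - 2 x^{2} + C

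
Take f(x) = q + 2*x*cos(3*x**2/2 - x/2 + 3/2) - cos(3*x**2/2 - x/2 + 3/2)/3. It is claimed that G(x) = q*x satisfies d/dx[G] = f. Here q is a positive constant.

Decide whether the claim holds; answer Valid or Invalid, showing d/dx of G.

Invalid: d/dx[G] - f = -2*x*cos(3*x**2/2 - x/2 + 3/2) + cos(3*x**2/2 - x/2 + 3/2)/3, which is not 0.

d/dx[G] = q
d/dx[G] - f(x) = -2*x*cos(3*x**2/2 - x/2 + 3/2) + cos(3*x**2/2 - x/2 + 3/2)/3 != 0.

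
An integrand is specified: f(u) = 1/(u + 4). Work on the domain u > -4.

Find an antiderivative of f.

For F(u) to be correct the identity F'(u) - f(u) = 0 must hold.
Check: d/du[log(u + 4)] = 1/(u + 4) = f(u).

An antiderivative is F(u) = log(u + 4).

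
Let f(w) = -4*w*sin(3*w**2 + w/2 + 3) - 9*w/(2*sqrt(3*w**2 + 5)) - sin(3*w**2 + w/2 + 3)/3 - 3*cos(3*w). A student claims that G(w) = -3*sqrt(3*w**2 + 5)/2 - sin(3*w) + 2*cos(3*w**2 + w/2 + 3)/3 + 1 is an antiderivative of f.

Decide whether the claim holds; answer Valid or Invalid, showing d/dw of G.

d/dw[G] = (-24*w*sqrt(3*w**2 + 5)*sin(3*w**2 + w/2 + 3) - 27*w - 2*sqrt(3*w**2 + 5)*sin(3*w**2 + w/2 + 3) - 18*sqrt(3*w**2 + 5)*cos(3*w))/(6*sqrt(3*w**2 + 5))
This equals f(w) exactly, so the claim holds.

Valid - the claim checks out under differentiation.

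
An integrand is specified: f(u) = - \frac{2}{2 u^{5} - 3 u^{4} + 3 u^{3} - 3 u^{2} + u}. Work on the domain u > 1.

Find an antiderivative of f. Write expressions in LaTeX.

An antiderivative is F(u) = - 2 \log{\left(u \right)} - \log{\left(u - 1 \right)} + \frac{16 \log{\left(u - \frac{1}{2} \right)}}{5} - \frac{\log{\left(u^{2} + 1 \right)}}{10} - \frac{3 \operatorname{atan}{\left(u \right)}}{5}.

The denominator factors as u \left(u - 1\right) \left(2 u - 1\right) \left(u^{2} + 1\right); partial fractions split f into directly integrable pieces: - \frac{u + 3}{5 \left(u^{2} + 1\right)} + \frac{32}{5 \left(2 u - 1\right)} - \frac{1}{u - 1} - \frac{2}{u}.
Check: d/du[- 2 \log{\left(u \right)} - \log{\left(u - 1 \right)} + \frac{16 \log{\left(u - \frac{1}{2} \right)}}{5} - \frac{\log{\left(u^{2} + 1 \right)}}{10} - \frac{3 \operatorname{atan}{\left(u \right)}}{5}] = - \frac{2}{2 u^{5} - 3 u^{4} + 3 u^{3} - 3 u^{2} + u} = f(u).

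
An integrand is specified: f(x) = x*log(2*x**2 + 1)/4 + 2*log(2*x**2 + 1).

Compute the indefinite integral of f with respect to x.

F(x) = x**2*log(2*x**2 + 1)/8 - x**2/8 + 2*x*log(2*x**2 + 1) - 4*x + log(x**2 + 1/2)/16 + 2*sqrt(2)*atan(sqrt(2)*x) + C

Integrate term by term and add the pieces.
Check: d/dx[x**2*log(2*x**2 + 1)/8 - x**2/8 + 2*x*log(2*x**2 + 1) - 4*x + log(x**2 + 1/2)/16 + 2*sqrt(2)*atan(sqrt(2)*x)] = x*log(2*x**2 + 1)/4 + 2*log(2*x**2 + 1) = f(x).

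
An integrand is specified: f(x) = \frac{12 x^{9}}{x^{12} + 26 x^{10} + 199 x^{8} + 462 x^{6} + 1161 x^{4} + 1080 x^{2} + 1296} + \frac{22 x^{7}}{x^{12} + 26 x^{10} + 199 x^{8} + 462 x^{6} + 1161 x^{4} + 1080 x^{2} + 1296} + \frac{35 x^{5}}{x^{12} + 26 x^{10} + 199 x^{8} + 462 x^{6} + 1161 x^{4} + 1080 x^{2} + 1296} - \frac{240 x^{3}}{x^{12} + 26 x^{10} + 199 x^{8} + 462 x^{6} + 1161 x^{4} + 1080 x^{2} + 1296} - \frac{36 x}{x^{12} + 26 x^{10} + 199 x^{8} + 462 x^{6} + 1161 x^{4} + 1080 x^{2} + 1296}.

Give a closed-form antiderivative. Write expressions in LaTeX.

An antiderivative is F(x) = \frac{1}{2 x^{4} + 2 x^{2} + 6} - \frac{3}{\frac{x^{2}}{2} + 6}.

Integrate term by term and add the pieces.
Check: d/dx[\frac{1}{2 x^{4} + 2 x^{2} + 6} - \frac{3}{\frac{x^{2}}{2} + 6}] = \frac{12 x^{9} + 22 x^{7} + 35 x^{5} - 240 x^{3} - 36 x}{x^{12} + 26 x^{10} + 199 x^{8} + 462 x^{6} + 1161 x^{4} + 1080 x^{2} + 1296}, which equals f(x).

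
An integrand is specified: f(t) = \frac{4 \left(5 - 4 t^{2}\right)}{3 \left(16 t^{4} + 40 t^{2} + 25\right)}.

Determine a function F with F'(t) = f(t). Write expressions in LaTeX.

An antiderivative is F(t) = \frac{4 t}{3 \left(4 t^{2} + 5\right)}.

Recognize the product-rule pattern: f = u'v + uv' with u = \frac{4 t}{3}, v = \frac{1}{4 t^{2} + 5}, so integration by parts undoes it.
Check: d/dt[\frac{4 t}{3 \left(4 t^{2} + 5\right)}] = \frac{20 - 16 t^{2}}{48 t^{4} + 120 t^{2} + 75}, which equals f(t).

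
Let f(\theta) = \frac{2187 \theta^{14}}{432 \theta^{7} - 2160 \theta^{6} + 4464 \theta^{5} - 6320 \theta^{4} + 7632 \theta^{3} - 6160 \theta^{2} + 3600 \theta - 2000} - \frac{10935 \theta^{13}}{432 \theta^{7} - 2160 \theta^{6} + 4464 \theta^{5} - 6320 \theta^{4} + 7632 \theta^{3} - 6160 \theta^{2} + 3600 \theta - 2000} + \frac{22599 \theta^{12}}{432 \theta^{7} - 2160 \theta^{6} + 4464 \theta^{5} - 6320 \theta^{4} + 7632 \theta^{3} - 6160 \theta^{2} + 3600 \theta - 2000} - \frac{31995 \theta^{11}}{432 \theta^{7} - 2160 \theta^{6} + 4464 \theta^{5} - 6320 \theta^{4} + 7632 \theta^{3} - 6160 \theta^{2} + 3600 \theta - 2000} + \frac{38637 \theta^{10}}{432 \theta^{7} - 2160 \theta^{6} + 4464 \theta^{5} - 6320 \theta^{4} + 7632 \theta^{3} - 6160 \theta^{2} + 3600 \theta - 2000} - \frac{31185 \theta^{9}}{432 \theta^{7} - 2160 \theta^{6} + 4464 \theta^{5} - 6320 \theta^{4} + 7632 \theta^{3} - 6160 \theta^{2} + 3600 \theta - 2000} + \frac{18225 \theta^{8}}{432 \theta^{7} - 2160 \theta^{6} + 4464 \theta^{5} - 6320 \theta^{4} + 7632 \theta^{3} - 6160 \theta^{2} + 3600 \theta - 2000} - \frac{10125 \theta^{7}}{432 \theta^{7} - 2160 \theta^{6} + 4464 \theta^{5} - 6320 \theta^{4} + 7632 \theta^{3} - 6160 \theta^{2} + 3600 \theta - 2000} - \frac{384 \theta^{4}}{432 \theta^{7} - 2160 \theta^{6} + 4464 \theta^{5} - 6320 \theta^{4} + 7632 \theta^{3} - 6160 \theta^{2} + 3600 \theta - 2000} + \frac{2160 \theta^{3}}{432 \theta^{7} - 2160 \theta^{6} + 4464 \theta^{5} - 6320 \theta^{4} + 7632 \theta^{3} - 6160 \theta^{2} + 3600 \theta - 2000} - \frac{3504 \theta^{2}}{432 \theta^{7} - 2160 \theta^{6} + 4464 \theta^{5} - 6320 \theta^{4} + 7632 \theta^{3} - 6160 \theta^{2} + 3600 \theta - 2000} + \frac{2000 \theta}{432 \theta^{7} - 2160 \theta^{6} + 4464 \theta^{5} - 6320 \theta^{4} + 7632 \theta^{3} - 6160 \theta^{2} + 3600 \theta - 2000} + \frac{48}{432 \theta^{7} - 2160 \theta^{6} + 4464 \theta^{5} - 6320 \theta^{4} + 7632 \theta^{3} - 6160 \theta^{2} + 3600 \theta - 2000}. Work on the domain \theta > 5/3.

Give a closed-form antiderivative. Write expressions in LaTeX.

An antiderivative is F(\theta) = \frac{81 \theta^{8} \left(3 \theta - 5\right)^{2} \left(\theta^{2} + 1\right) - 64 \theta^{2} + 64 \left(3 \theta - 5\right)^{2} - 64}{128 \left(3 \theta - 5\right)^{2} \left(\theta^{2} + 1\right)}.

Integrate term by term and add the pieces.
Check: d/d\theta[\frac{81 \theta^{8} \left(3 \theta - 5\right)^{2} \left(\theta^{2} + 1\right) - 64 \theta^{2} + 64 \left(3 \theta - 5\right)^{2} - 64}{128 \left(3 \theta - 5\right)^{2} \left(\theta^{2} + 1\right)}] = \frac{2187 \theta^{14} - 10935 \theta^{13} + 22599 \theta^{12} - 31995 \theta^{11} + 38637 \theta^{10} - 31185 \theta^{9} + 18225 \theta^{8} - 10125 \theta^{7} - 384 \theta^{4} + 2160 \theta^{3} - 3504 \theta^{2} + 2000 \theta + 48}{432 \theta^{7} - 2160 \theta^{6} + 4464 \theta^{5} - 6320 \theta^{4} + 7632 \theta^{3} - 6160 \theta^{2} + 3600 \theta - 2000}, which equals f(\theta).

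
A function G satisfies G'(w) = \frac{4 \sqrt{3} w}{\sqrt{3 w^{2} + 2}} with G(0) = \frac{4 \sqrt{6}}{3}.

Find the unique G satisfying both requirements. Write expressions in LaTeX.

G'(w) matches the chain-rule pattern g'(h)*h' with inner function h(w) = w^{2} + \frac{2}{3}; substituting u = h(w) collapses the integral.
A general antiderivative is 4 \sqrt{w^{2} + \frac{2}{3}} + C.
The condition gives C = \frac{4 \sqrt{6}}{3} - (\frac{4 \sqrt{6}}{3}) = 0.
So G(w) = 4 \sqrt{w^{2} + \frac{2}{3}}.
Check: d/dw[4 \sqrt{w^{2} + \frac{2}{3}}] = \frac{4 \sqrt{3} w}{\sqrt{3 w^{2} + 2}} = G'(w).

G(w) = 4 \sqrt{w^{2} + \frac{2}{3}}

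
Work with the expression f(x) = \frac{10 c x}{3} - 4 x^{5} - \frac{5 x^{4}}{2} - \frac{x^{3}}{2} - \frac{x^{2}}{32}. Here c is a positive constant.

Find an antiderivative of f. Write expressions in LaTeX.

An antiderivative is F(x) = \frac{5 c x^{2}}{3} - \frac{2 x^{6}}{3} - \frac{x^{5}}{2} - \frac{x^{4}}{8} - \frac{x^{3}}{96}.

The integrand splits into summands that can be handled one at a time.
Check: d/dx[\frac{5 c x^{2}}{3} - \frac{2 x^{6}}{3} - \frac{x^{5}}{2} - \frac{x^{4}}{8} - \frac{x^{3}}{96}] = \frac{10 c x}{3} - 4 x^{5} - \frac{5 x^{4}}{2} - \frac{x^{3}}{2} - \frac{x^{2}}{32} = f(x).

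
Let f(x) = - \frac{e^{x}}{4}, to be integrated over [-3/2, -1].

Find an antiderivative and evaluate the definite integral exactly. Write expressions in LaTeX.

A candidate is checked by its d/dx: the result must match f(x).
F(x) = - \frac{e^{x}}{4} is an antiderivative of f.
Check: d/dx[- \frac{e^{x}}{4}] = - \frac{e^{x}}{4} = f(x).
F(-1) = - \frac{1}{4 e}; F(-3/2) = - \frac{1}{4 e^{\frac{3}{2}}}.
Integral = F(-1) - F(-3/2) = - \frac{1}{4 e} + \frac{1}{4 e^{\frac{3}{2}}}.

Antiderivative: F(x) = - \frac{e^{x}}{4}; value = - \frac{1}{4 e} + \frac{1}{4 e^{\frac{3}{2}}}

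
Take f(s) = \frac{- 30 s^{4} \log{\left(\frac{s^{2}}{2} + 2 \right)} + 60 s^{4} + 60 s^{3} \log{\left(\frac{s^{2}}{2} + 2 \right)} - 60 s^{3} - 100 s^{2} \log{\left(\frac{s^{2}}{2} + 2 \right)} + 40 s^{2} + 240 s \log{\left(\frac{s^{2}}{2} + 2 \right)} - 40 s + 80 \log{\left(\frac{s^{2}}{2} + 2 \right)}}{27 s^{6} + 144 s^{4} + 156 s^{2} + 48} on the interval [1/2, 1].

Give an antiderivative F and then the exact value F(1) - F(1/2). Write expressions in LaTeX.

An antiderivative F(s) passes only if d/ds[F] lands on f(s) exactly.
F(s) = \frac{5 s \log{\left(\frac{s^{2}}{2} + 2 \right)}}{\frac{9 s^{2}}{2} + 3} - \frac{5 \log{\left(\frac{s^{2}}{2} + 2 \right)}}{\frac{9 s^{2}}{2} + 3} is an antiderivative of f.
Check: d/ds[\frac{5 s \log{\left(\frac{s^{2}}{2} + 2 \right)}}{\frac{9 s^{2}}{2} + 3} - \frac{5 \log{\left(\frac{s^{2}}{2} + 2 \right)}}{\frac{9 s^{2}}{2} + 3}] = \frac{- 30 s^{4} \log{\left(\frac{s^{2}}{2} + 2 \right)} + 60 s^{4} + 60 s^{3} \log{\left(\frac{s^{2}}{2} + 2 \right)} - 60 s^{3} - 100 s^{2} \log{\left(\frac{s^{2}}{2} + 2 \right)} + 40 s^{2} + 240 s \log{\left(\frac{s^{2}}{2} + 2 \right)} - 40 s + 80 \log{\left(\frac{s^{2}}{2} + 2 \right)}}{27 s^{6} + 144 s^{4} + 156 s^{2} + 48} = f(s).
F(1) = 0; F(1/2) = - \frac{20 \log{\left(\frac{17}{8} \right)}}{33}.
Integral = F(1) - F(1/2) = \frac{20 \log{\left(\frac{17}{8} \right)}}{33}.

Antiderivative: F(s) = \frac{5 s \log{\left(\frac{s^{2}}{2} + 2 \right)}}{\frac{9 s^{2}}{2} + 3} - \frac{5 \log{\left(\frac{s^{2}}{2} + 2 \right)}}{\frac{9 s^{2}}{2} + 3}; value = \frac{20 \log{\left(\frac{17}{8} \right)}}{33}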